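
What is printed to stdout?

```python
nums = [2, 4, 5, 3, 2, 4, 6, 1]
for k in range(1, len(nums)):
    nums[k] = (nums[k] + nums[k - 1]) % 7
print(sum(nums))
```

k=1: nums[1] = (4+2)%7 = 6 → [2, 6, 5, 3, 2, 4, 6, 1]
k=2: nums[2] = (5+6)%7 = 4 → [2, 6, 4, 3, 2, 4, 6, 1]
k=3: nums[3] = (3+4)%7 = 0 → [2, 6, 4, 0, 2, 4, 6, 1]
k=4: nums[4] = (2+0)%7 = 2 → [2, 6, 4, 0, 2, 4, 6, 1]
k=5: nums[5] = (4+2)%7 = 6 → [2, 6, 4, 0, 2, 6, 6, 1]
k=6: nums[6] = (6+6)%7 = 5 → [2, 6, 4, 0, 2, 6, 5, 1]
k=7: nums[7] = (1+5)%7 = 6 → [2, 6, 4, 0, 2, 6, 5, 6]
sum = 31

31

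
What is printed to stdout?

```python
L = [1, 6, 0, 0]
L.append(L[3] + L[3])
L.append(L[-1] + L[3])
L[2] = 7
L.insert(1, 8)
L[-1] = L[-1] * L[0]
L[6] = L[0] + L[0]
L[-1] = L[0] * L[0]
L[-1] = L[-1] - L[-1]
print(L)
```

append L[3]+L[3] = 0+0 = 0 → [1, 6, 0, 0, 0]
append L[-1]+L[3] = 0+0 = 0 → [1, 6, 0, 0, 0, 0]
L[2] = 7 → [1, 6, 7, 0, 0, 0]
insert 8 at 1 → [1, 8, 6, 7, 0, 0, 0]
L[-1] = L[-1]*L[0] = 0*1 = 0 → [1, 8, 6, 7, 0, 0, 0]
L[6] = L[0]+L[0] = 1+1 = 2 → [1, 8, 6, 7, 0, 0, 2]
L[-1] = L[0]*L[0] = 1*1 = 1 → [1, 8, 6, 7, 0, 0, 1]
L[-1] = L[-1]-L[-1] = 1-1 = 0 → [1, 8, 6, 7, 0, 0, 0]

[1, 8, 6, 7, 0, 0, 0]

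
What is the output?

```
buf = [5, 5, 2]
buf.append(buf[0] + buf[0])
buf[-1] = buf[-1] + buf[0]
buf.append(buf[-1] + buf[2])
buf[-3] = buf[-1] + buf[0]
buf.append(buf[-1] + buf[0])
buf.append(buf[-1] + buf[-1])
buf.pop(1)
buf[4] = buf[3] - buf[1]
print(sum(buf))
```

98

append buf[0]+buf[0] = 5+5 = 10 → [5, 5, 2, 10]
buf[-1] = buf[-1]+buf[0] = 10+5 = 15 → [5, 5, 2, 15]
append buf[-1]+buf[2] = 15+2 = 17 → [5, 5, 2, 15, 17]
buf[-3] = buf[-1]+buf[0] = 17+5 = 22 → [5, 5, 22, 15, 17]
append buf[-1]+buf[0] = 17+5 = 22 → [5, 5, 22, 15, 17, 22]
append buf[-1]+buf[-1] = 22+22 = 44 → [5, 5, 22, 15, 17, 22, 44]
pop(1) removes 5 → [5, 22, 15, 17, 22, 44]
buf[4] = buf[3]-buf[1] = 17-22 = -5 → [5, 22, 15, 17, -5, 44]
sum = 98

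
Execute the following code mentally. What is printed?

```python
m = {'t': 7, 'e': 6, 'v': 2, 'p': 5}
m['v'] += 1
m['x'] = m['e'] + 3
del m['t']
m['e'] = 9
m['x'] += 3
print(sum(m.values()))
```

29

m['v'] = 2+1 = 3 → {'t': 7, 'e': 6, 'v': 3, 'p': 5}
m['x'] = m['e']+3 = 9 → {'t': 7, 'e': 6, 'v': 3, 'p': 5, 'x': 9}
del 't' → {'e': 6, 'v': 3, 'p': 5, 'x': 9}
m['e'] = 9 → {'e': 9, 'v': 3, 'p': 5, 'x': 9}
m['x'] = 9+3 = 12 → {'e': 9, 'v': 3, 'p': 5, 'x': 12}
sum of values = 29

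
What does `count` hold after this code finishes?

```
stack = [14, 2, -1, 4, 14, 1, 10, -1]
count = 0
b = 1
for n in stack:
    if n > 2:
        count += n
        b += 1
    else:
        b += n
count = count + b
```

n=14: >2, count = 0+14 = 14; b=2
n=2: not >2; b=4
n=-1: not >2; b=3
n=4: >2, count = 14+4 = 18; b=4
n=14: >2, count = 18+14 = 32; b=5
n=1: not >2; b=6
n=10: >2, count = 32+10 = 42; b=7
n=-1: not >2; b=6
count+b = 42+6 = 48

48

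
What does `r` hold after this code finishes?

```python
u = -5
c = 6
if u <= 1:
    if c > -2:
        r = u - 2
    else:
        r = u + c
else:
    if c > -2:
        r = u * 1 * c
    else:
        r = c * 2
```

u=-5, c=6
u <= 1 is True; c > -2 is True
→ r = u - 2 = -7

-7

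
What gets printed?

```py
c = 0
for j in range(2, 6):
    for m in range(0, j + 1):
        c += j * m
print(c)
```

j=2,m=0: c = 0+0 = 0
j=2,m=1: c = 0+2 = 2
j=2,m=2: c = 2+4 = 6
j=3,m=0: c = 6+0 = 6
j=3,m=1: c = 6+3 = 9
j=3,m=2: c = 9+6 = 15
j=3,m=3: c = 15+9 = 24
j=4,m=0: c = 24+0 = 24
j=4,m=1: c = 24+4 = 28
j=4,m=2: c = 28+8 = 36
j=4,m=3: c = 36+12 = 48
j=4,m=4: c = 48+16 = 64
j=5,m=0: c = 64+0 = 64
j=5,m=1: c = 64+5 = 69
j=5,m=2: c = 69+10 = 79
j=5,m=3: c = 79+15 = 94
j=5,m=4: c = 94+20 = 114
j=5,m=5: c = 114+25 = 139

139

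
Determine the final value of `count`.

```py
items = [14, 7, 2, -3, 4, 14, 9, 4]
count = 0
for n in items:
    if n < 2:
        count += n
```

-3

n=14: not <2
n=7: not <2
n=2: not <2
n=-3: <2, count = 0+(-3) = -3
n=4: not <2
n=14: not <2
n=9: not <2
n=4: not <2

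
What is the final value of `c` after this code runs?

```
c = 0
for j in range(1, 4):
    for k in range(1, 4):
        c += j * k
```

j=1,k=1: c = 0+1 = 1
j=1,k=2: c = 1+2 = 3
j=1,k=3: c = 3+3 = 6
j=2,k=1: c = 6+2 = 8
j=2,k=2: c = 8+4 = 12
j=2,k=3: c = 12+6 = 18
j=3,k=1: c = 18+3 = 21
j=3,k=2: c = 21+6 = 27
j=3,k=3: c = 27+9 = 36

36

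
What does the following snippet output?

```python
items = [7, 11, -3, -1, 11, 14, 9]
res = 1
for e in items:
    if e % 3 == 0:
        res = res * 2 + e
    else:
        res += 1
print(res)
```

21

e=7: not %3==0, res = 1+1 = 2
e=11: not %3==0, res = 2+1 = 3
e=-3: %3==0, res = 3*2+(-3) = 3
e=-1: not %3==0, res = 3+1 = 4
e=11: not %3==0, res = 4+1 = 5
e=14: not %3==0, res = 5+1 = 6
e=9: %3==0, res = 6*2+9 = 21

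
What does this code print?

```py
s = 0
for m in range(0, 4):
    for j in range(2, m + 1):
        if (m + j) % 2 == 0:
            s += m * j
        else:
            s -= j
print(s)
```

m=2,j=2: even sum, s = 0+4 = 4
m=3,j=2: odd sum, s = 4-2 = 2
m=3,j=3: even sum, s = 2+9 = 11

11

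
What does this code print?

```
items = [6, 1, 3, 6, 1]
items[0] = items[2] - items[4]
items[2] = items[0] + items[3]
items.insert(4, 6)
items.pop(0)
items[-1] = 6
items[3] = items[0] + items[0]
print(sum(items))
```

items[0] = items[2]-items[4] = 3-1 = 2 → [2, 1, 3, 6, 1]
items[2] = items[0]+items[3] = 2+6 = 8 → [2, 1, 8, 6, 1]
insert 6 at 4 → [2, 1, 8, 6, 6, 1]
pop(0) removes 2 → [1, 8, 6, 6, 1]
items[-1] = 6 → [1, 8, 6, 6, 6]
items[3] = items[0]+items[0] = 1+1 = 2 → [1, 8, 6, 2, 6]
sum = 23

23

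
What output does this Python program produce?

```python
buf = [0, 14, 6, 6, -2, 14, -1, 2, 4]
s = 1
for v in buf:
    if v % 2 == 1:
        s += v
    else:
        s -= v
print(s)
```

v=0: not odd, s = 1-0 = 1
v=14: not odd, s = 1-14 = -13
v=6: not odd, s = (-13)-6 = -19
v=6: not odd, s = (-19)-6 = -25
v=-2: not odd, s = (-25)-(-2) = -23
v=14: not odd, s = (-23)-14 = -37
v=-1: odd, s = (-37)+(-1) = -38
v=2: not odd, s = (-38)-2 = -40
v=4: not odd, s = (-40)-4 = -44

-44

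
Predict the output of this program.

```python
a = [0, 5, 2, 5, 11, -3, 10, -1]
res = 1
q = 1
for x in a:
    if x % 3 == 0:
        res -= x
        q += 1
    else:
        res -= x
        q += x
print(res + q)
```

x=0: %3==0, res = 1-0 = 1; q=2
x=5: not %3==0, res = 1-5 = -4; q=7
x=2: not %3==0, res = (-4)-2 = -6; q=9
x=5: not %3==0, res = (-6)-5 = -11; q=14
x=11: not %3==0, res = (-11)-11 = -22; q=25
x=-3: %3==0, res = (-22)-(-3) = -19; q=26
x=10: not %3==0, res = (-19)-10 = -29; q=36
x=-1: not %3==0, res = (-29)-(-1) = -28; q=35
res+q = (-28)+35 = 7

7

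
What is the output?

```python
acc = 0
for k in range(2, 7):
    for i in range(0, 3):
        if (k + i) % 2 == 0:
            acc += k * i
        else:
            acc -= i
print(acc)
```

25

k=2,i=0: even sum, acc = 0+0 = 0
k=2,i=1: odd sum, acc = 0-1 = -1
k=2,i=2: even sum, acc = (-1)+4 = 3
k=3,i=0: odd sum, acc = 3-0 = 3
k=3,i=1: even sum, acc = 3+3 = 6
k=3,i=2: odd sum, acc = 6-2 = 4
k=4,i=0: even sum, acc = 4+0 = 4
k=4,i=1: odd sum, acc = 4-1 = 3
k=4,i=2: even sum, acc = 3+8 = 11
k=5,i=0: odd sum, acc = 11-0 = 11
k=5,i=1: even sum, acc = 11+5 = 16
k=5,i=2: odd sum, acc = 16-2 = 14
k=6,i=0: even sum, acc = 14+0 = 14
k=6,i=1: odd sum, acc = 14-1 = 13
k=6,i=2: even sum, acc = 13+12 = 25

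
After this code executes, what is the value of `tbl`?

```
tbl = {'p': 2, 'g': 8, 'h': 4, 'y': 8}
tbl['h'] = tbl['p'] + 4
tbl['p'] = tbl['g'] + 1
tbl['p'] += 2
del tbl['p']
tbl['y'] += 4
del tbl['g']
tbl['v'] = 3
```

tbl['h'] = tbl['p']+4 = 6 → {'p': 2, 'g': 8, 'h': 6, 'y': 8}
tbl['p'] = tbl['g']+1 = 9 → {'p': 9, 'g': 8, 'h': 6, 'y': 8}
tbl['p'] = 9+2 = 11 → {'p': 11, 'g': 8, 'h': 6, 'y': 8}
del 'p' → {'g': 8, 'h': 6, 'y': 8}
tbl['y'] = 8+4 = 12 → {'g': 8, 'h': 6, 'y': 12}
del 'g' → {'h': 6, 'y': 12}
tbl['v'] = 3 → {'h': 6, 'y': 12, 'v': 3}

{'h': 6, 'y': 12, 'v': 3}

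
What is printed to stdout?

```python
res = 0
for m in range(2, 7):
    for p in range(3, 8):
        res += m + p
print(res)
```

225

m=2,p=3: res = 0+5 = 5
m=2,p=4: res = 5+6 = 11
m=2,p=5: res = 11+7 = 18
m=2,p=6: res = 18+8 = 26
m=2,p=7: res = 26+9 = 35
m=3,p=3: res = 35+6 = 41
m=3,p=4: res = 41+7 = 48
m=3,p=5: res = 48+8 = 56
m=3,p=6: res = 56+9 = 65
m=3,p=7: res = 65+10 = 75
m=4,p=3: res = 75+7 = 82
m=4,p=4: res = 82+8 = 90
m=4,p=5: res = 90+9 = 99
m=4,p=6: res = 99+10 = 109
m=4,p=7: res = 109+11 = 120
m=5,p=3: res = 120+8 = 128
m=5,p=4: res = 128+9 = 137
m=5,p=5: res = 137+10 = 147
m=5,p=6: res = 147+11 = 158
m=5,p=7: res = 158+12 = 170
m=6,p=3: res = 170+9 = 179
m=6,p=4: res = 179+10 = 189
m=6,p=5: res = 189+11 = 200
m=6,p=6: res = 200+12 = 212
m=6,p=7: res = 212+13 = 225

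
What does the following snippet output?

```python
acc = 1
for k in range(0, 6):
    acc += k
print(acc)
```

k=0: acc = 1+0 = 1
k=1: acc = 1+1 = 2
k=2: acc = 2+2 = 4
k=3: acc = 4+3 = 7
k=4: acc = 7+4 = 11
k=5: acc = 11+5 = 16

16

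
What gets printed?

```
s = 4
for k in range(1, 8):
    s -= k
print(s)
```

k=1: s = 4-1 = 3
k=2: s = 3-2 = 1
k=3: s = 1-3 = -2
k=4: s = (-2)-4 = -6
k=5: s = (-6)-5 = -11
k=6: s = (-11)-6 = -17
k=7: s = (-17)-7 = -24

-24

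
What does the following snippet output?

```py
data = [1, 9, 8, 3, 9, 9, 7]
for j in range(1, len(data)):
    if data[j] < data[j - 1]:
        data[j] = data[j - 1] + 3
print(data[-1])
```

j=1: 9>=1, unchanged → [1, 9, 8, 3, 9, 9, 7]
j=2: 8<9, data[2] = 9+3 = 12 → [1, 9, 12, 3, 9, 9, 7]
j=3: 3<12, data[3] = 12+3 = 15 → [1, 9, 12, 15, 9, 9, 7]
j=4: 9<15, data[4] = 15+3 = 18 → [1, 9, 12, 15, 18, 9, 7]
j=5: 9<18, data[5] = 18+3 = 21 → [1, 9, 12, 15, 18, 21, 7]
j=6: 7<21, data[6] = 21+3 = 24 → [1, 9, 12, 15, 18, 21, 24]

24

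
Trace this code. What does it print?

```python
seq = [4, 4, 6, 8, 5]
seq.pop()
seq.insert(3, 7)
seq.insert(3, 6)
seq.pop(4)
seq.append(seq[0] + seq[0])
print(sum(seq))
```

pop() removes 5 → [4, 4, 6, 8]
insert 7 at 3 → [4, 4, 6, 7, 8]
insert 6 at 3 → [4, 4, 6, 6, 7, 8]
pop(4) removes 7 → [4, 4, 6, 6, 8]
append seq[0]+seq[0] = 4+4 = 8 → [4, 4, 6, 6, 8, 8]
sum = 36

36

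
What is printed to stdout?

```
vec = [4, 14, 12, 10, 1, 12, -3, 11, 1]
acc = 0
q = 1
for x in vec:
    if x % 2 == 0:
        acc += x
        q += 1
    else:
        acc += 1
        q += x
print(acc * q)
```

896

x=4: even, acc = 0+4 = 4; q=2
x=14: even, acc = 4+14 = 18; q=3
x=12: even, acc = 18+12 = 30; q=4
x=10: even, acc = 30+10 = 40; q=5
x=1: not even, acc = 40+1 = 41; q=6
x=12: even, acc = 41+12 = 53; q=7
x=-3: not even, acc = 53+1 = 54; q=4
x=11: not even, acc = 54+1 = 55; q=15
x=1: not even, acc = 55+1 = 56; q=16
acc*q = 56*16 = 896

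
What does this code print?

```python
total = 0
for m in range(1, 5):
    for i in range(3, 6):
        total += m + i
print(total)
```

78

m=1,i=3: total = 0+4 = 4
m=1,i=4: total = 4+5 = 9
m=1,i=5: total = 9+6 = 15
m=2,i=3: total = 15+5 = 20
m=2,i=4: total = 20+6 = 26
m=2,i=5: total = 26+7 = 33
m=3,i=3: total = 33+6 = 39
m=3,i=4: total = 39+7 = 46
m=3,i=5: total = 46+8 = 54
m=4,i=3: total = 54+7 = 61
m=4,i=4: total = 61+8 = 69
m=4,i=5: total = 69+9 = 78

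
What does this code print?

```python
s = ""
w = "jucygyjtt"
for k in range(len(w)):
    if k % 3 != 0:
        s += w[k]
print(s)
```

ucgytt

k=0: skip
k=1: add 'u' → 'u'
k=2: add 'c' → 'uc'
k=3: skip
k=4: add 'g' → 'ucg'
k=5: add 'y' → 'ucgy'
k=6: skip
k=7: add 't' → 'ucgyt'
k=8: add 't' → 'ucgytt'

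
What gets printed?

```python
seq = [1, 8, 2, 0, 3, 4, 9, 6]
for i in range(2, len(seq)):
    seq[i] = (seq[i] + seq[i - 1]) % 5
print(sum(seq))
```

17

i=2: seq[2] = (2+8)%5 = 0 → [1, 8, 0, 0, 3, 4, 9, 6]
i=3: seq[3] = (0+0)%5 = 0 → [1, 8, 0, 0, 3, 4, 9, 6]
i=4: seq[4] = (3+0)%5 = 3 → [1, 8, 0, 0, 3, 4, 9, 6]
i=5: seq[5] = (4+3)%5 = 2 → [1, 8, 0, 0, 3, 2, 9, 6]
i=6: seq[6] = (9+2)%5 = 1 → [1, 8, 0, 0, 3, 2, 1, 6]
i=7: seq[7] = (6+1)%5 = 2 → [1, 8, 0, 0, 3, 2, 1, 2]
sum = 17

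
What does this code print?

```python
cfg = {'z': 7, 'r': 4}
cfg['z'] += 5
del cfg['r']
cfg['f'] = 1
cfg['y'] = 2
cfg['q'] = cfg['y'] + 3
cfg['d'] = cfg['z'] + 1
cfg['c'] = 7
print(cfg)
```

cfg['z'] = 7+5 = 12 → {'z': 12, 'r': 4}
del 'r' → {'z': 12}
cfg['f'] = 1 → {'z': 12, 'f': 1}
cfg['y'] = 2 → {'z': 12, 'f': 1, 'y': 2}
cfg['q'] = cfg['y']+3 = 5 → {'z': 12, 'f': 1, 'y': 2, 'q': 5}
cfg['d'] = cfg['z']+1 = 13 → {'z': 12, 'f': 1, 'y': 2, 'q': 5, 'd': 13}
cfg['c'] = 7 → {'z': 12, 'f': 1, 'y': 2, 'q': 5, 'd': 13, 'c': 7}

{'z': 12, 'f': 1, 'y': 2, 'q': 5, 'd': 13, 'c': 7}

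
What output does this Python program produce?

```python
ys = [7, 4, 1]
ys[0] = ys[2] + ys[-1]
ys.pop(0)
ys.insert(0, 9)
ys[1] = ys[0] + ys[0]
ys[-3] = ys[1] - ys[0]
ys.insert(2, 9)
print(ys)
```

[9, 18, 9, 1]

ys[0] = ys[2]+ys[-1] = 1+1 = 2 → [2, 4, 1]
pop(0) removes 2 → [4, 1]
insert 9 at 0 → [9, 4, 1]
ys[1] = ys[0]+ys[0] = 9+9 = 18 → [9, 18, 1]
ys[-3] = ys[1]-ys[0] = 18-9 = 9 → [9, 18, 1]
insert 9 at 2 → [9, 18, 9, 1]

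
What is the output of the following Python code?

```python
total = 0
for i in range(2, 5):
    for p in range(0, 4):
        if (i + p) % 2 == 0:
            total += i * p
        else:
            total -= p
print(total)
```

i=2,p=0: even sum, total = 0+0 = 0
i=2,p=1: odd sum, total = 0-1 = -1
i=2,p=2: even sum, total = (-1)+4 = 3
i=2,p=3: odd sum, total = 3-3 = 0
i=3,p=0: odd sum, total = 0-0 = 0
i=3,p=1: even sum, total = 0+3 = 3
i=3,p=2: odd sum, total = 3-2 = 1
i=3,p=3: even sum, total = 1+9 = 10
i=4,p=0: even sum, total = 10+0 = 10
i=4,p=1: odd sum, total = 10-1 = 9
i=4,p=2: even sum, total = 9+8 = 17
i=4,p=3: odd sum, total = 17-3 = 14

14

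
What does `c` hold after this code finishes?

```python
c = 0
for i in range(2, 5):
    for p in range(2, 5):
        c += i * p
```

i=2,p=2: c = 0+4 = 4
i=2,p=3: c = 4+6 = 10
i=2,p=4: c = 10+8 = 18
i=3,p=2: c = 18+6 = 24
i=3,p=3: c = 24+9 = 33
i=3,p=4: c = 33+12 = 45
i=4,p=2: c = 45+8 = 53
i=4,p=3: c = 53+12 = 65
i=4,p=4: c = 65+16 = 81

81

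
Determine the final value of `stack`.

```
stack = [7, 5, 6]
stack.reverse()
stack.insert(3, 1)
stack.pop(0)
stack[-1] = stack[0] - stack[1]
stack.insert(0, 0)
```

reverse → [6, 5, 7]
insert 1 at 3 → [6, 5, 7, 1]
pop(0) removes 6 → [5, 7, 1]
stack[-1] = stack[0]-stack[1] = 5-7 = -2 → [5, 7, -2]
insert 0 at 0 → [0, 5, 7, -2]

[0, 5, 7, -2]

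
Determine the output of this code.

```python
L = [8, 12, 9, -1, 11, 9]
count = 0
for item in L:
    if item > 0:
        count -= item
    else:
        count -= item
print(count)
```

item=8: >0, count = 0-8 = -8
item=12: >0, count = (-8)-12 = -20
item=9: >0, count = (-20)-9 = -29
item=-1: not >0, count = (-29)-(-1) = -28
item=11: >0, count = (-28)-11 = -39
item=9: >0, count = (-39)-9 = -48

-48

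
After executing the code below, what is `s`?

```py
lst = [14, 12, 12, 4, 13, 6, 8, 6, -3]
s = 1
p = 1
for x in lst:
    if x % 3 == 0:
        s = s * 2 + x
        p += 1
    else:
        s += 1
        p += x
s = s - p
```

360

x=14: not %3==0, s = 1+1 = 2; p=15
x=12: %3==0, s = 2*2+12 = 16; p=16
x=12: %3==0, s = 16*2+12 = 44; p=17
x=4: not %3==0, s = 44+1 = 45; p=21
x=13: not %3==0, s = 45+1 = 46; p=34
x=6: %3==0, s = 46*2+6 = 98; p=35
x=8: not %3==0, s = 98+1 = 99; p=43
x=6: %3==0, s = 99*2+6 = 204; p=44
x=-3: %3==0, s = 204*2+(-3) = 405; p=45
s-p = 405-45 = 360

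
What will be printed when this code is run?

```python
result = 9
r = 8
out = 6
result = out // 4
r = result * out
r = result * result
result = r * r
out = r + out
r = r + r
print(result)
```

result = 6//4 = 1
r = 1*6 = 6
r = 1*1 = 1
result = 1*1 = 1
out = 1+6 = 7
r = 1+1 = 2

1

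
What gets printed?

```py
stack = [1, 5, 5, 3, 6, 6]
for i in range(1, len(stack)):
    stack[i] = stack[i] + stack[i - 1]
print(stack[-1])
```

i=1: stack[1] = 5+1 = 6 → [1, 6, 5, 3, 6, 6]
i=2: stack[2] = 5+6 = 11 → [1, 6, 11, 3, 6, 6]
i=3: stack[3] = 3+11 = 14 → [1, 6, 11, 14, 6, 6]
i=4: stack[4] = 6+14 = 20 → [1, 6, 11, 14, 20, 6]
i=5: stack[5] = 6+20 = 26 → [1, 6, 11, 14, 20, 26]

26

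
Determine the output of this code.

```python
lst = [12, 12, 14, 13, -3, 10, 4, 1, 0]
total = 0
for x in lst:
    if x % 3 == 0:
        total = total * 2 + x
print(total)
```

x=12: %3==0, total = 0*2+12 = 12
x=12: %3==0, total = 12*2+12 = 36
x=14: not %3==0
x=13: not %3==0
x=-3: %3==0, total = 36*2+(-3) = 69
x=10: not %3==0
x=4: not %3==0
x=1: not %3==0
x=0: %3==0, total = 69*2+0 = 138

138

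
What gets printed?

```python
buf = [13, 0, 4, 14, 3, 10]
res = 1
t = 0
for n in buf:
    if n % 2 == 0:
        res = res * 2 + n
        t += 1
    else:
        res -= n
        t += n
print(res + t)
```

n=13: not even, res = 1-13 = -12; t=13
n=0: even, res = (-12)*2+0 = -24; t=14
n=4: even, res = (-24)*2+4 = -44; t=15
n=14: even, res = (-44)*2+14 = -74; t=16
n=3: not even, res = (-74)-3 = -77; t=19
n=10: even, res = (-77)*2+10 = -144; t=20
res+t = (-144)+20 = -124

-124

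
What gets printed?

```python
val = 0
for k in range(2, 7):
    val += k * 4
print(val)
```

k=2: val = 0+2*4 = 8
k=3: val = 8+3*4 = 20
k=4: val = 20+4*4 = 36
k=5: val = 36+5*4 = 56
k=6: val = 56+6*4 = 80

80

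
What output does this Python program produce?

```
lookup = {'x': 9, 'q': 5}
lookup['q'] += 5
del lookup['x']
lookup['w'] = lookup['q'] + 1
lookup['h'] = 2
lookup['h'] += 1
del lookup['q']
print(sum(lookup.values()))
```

14

lookup['q'] = 5+5 = 10 → {'x': 9, 'q': 10}
del 'x' → {'q': 10}
lookup['w'] = lookup['q']+1 = 11 → {'q': 10, 'w': 11}
lookup['h'] = 2 → {'q': 10, 'w': 11, 'h': 2}
lookup['h'] = 2+1 = 3 → {'q': 10, 'w': 11, 'h': 3}
del 'q' → {'w': 11, 'h': 3}
sum of values = 14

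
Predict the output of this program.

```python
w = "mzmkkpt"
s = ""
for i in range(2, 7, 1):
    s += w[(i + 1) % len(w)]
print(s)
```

kkptm

i=2: add w[3]='k' → 'k'
i=3: add w[4]='k' → 'kk'
i=4: add w[5]='p' → 'kkp'
i=5: add w[6]='t' → 'kkpt'
i=6: add w[0]='m' → 'kkptm'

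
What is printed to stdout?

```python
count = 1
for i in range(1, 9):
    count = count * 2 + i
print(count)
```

i=1: count = 1*2+1 = 3
i=2: count = 3*2+2 = 8
i=3: count = 8*2+3 = 19
i=4: count = 19*2+4 = 42
i=5: count = 42*2+5 = 89
i=6: count = 89*2+6 = 184
i=7: count = 184*2+7 = 375
i=8: count = 375*2+8 = 758

758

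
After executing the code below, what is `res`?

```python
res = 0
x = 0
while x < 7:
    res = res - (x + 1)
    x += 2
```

-16

x=0: res = 0-1 = -1
x=2: res = (-1)-3 = -4
x=4: res = (-4)-5 = -9
x=6: res = (-9)-7 = -16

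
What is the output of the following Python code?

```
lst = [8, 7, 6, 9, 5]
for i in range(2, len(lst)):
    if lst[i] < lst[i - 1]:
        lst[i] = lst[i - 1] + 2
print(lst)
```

i=2: 6<7, lst[2] = 7+2 = 9 → [8, 7, 9, 9, 5]
i=3: 9>=9, unchanged → [8, 7, 9, 9, 5]
i=4: 5<9, lst[4] = 9+2 = 11 → [8, 7, 9, 9, 11]

[8, 7, 9, 9, 11]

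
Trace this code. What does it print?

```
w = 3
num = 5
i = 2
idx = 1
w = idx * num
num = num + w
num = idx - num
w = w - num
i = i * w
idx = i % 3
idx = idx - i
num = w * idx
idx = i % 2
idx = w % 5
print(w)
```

w = 1*5 = 5
num = 5+5 = 10
num = 1-10 = -9
w = 5-(-9) = 14
i = 2*14 = 28
idx = 28%3 = 1
idx = 1-28 = -27
num = 14*(-27) = -378
idx = 28%2 = 0
idx = 14%5 = 4

14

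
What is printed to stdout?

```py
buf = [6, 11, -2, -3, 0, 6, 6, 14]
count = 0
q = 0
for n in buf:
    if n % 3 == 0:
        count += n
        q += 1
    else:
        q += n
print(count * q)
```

n=6: %3==0, count = 0+6 = 6; q=1
n=11: not %3==0; q=12
n=-2: not %3==0; q=10
n=-3: %3==0, count = 6+(-3) = 3; q=11
n=0: %3==0, count = 3+0 = 3; q=12
n=6: %3==0, count = 3+6 = 9; q=13
n=6: %3==0, count = 9+6 = 15; q=14
n=14: not %3==0; q=28
count*q = 15*28 = 420

420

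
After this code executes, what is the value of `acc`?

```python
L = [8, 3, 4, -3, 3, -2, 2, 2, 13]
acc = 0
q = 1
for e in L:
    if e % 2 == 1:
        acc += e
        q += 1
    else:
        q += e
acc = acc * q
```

304

e=8: not odd; q=9
e=3: odd, acc = 0+3 = 3; q=10
e=4: not odd; q=14
e=-3: odd, acc = 3+(-3) = 0; q=15
e=3: odd, acc = 0+3 = 3; q=16
e=-2: not odd; q=14
e=2: not odd; q=16
e=2: not odd; q=18
e=13: odd, acc = 3+13 = 16; q=19
acc*q = 16*19 = 304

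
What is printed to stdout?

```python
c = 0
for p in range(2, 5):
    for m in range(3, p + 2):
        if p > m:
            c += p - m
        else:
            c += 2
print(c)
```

p=2,m=3: not 2>3, c = 0+2 = 2
p=3,m=3: not 3>3, c = 2+2 = 4
p=3,m=4: not 3>4, c = 4+2 = 6
p=4,m=3: 4>3, c = 6+1 = 7
p=4,m=4: not 4>4, c = 7+2 = 9
p=4,m=5: not 4>5, c = 9+2 = 11

11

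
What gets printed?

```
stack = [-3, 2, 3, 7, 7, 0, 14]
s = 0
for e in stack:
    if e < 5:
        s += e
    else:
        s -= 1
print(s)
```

e=-3: <5, s = 0+(-3) = -3
e=2: <5, s = (-3)+2 = -1
e=3: <5, s = (-1)+3 = 2
e=7: not <5, s = 2-1 = 1
e=7: not <5, s = 1-1 = 0
e=0: <5, s = 0+0 = 0
e=14: not <5, s = 0-1 = -1

-1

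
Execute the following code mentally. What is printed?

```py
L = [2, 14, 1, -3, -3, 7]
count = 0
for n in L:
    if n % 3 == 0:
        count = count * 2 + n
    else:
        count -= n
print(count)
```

-84

n=2: not %3==0, count = 0-2 = -2
n=14: not %3==0, count = (-2)-14 = -16
n=1: not %3==0, count = (-16)-1 = -17
n=-3: %3==0, count = (-17)*2+(-3) = -37
n=-3: %3==0, count = (-37)*2+(-3) = -77
n=7: not %3==0, count = (-77)-7 = -84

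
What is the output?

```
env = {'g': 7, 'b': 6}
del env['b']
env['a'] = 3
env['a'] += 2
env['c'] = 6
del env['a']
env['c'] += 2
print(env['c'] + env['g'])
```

del 'b' → {'g': 7}
env['a'] = 3 → {'g': 7, 'a': 3}
env['a'] = 3+2 = 5 → {'g': 7, 'a': 5}
env['c'] = 6 → {'g': 7, 'a': 5, 'c': 6}
del 'a' → {'g': 7, 'c': 6}
env['c'] = 6+2 = 8 → {'g': 7, 'c': 8}
env['c']+env['g'] = 8+7 = 15

15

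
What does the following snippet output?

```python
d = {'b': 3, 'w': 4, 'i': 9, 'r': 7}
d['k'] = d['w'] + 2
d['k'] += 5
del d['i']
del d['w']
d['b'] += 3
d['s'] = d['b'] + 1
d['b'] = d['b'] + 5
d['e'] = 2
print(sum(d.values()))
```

38

d['k'] = d['w']+2 = 6 → {'b': 3, 'w': 4, 'i': 9, 'r': 7, 'k': 6}
d['k'] = 6+5 = 11 → {'b': 3, 'w': 4, 'i': 9, 'r': 7, 'k': 11}
del 'i' → {'b': 3, 'w': 4, 'r': 7, 'k': 11}
del 'w' → {'b': 3, 'r': 7, 'k': 11}
d['b'] = 3+3 = 6 → {'b': 6, 'r': 7, 'k': 11}
d['s'] = d['b']+1 = 7 → {'b': 6, 'r': 7, 'k': 11, 's': 7}
d['b'] = d['b']+5 = 11 → {'b': 11, 'r': 7, 'k': 11, 's': 7}
d['e'] = 2 → {'b': 11, 'r': 7, 'k': 11, 's': 7, 'e': 2}
sum of values = 38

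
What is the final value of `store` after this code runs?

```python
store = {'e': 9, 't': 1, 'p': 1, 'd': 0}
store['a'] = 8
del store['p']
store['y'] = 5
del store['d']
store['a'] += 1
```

store['a'] = 8 → {'e': 9, 't': 1, 'p': 1, 'd': 0, 'a': 8}
del 'p' → {'e': 9, 't': 1, 'd': 0, 'a': 8}
store['y'] = 5 → {'e': 9, 't': 1, 'd': 0, 'a': 8, 'y': 5}
del 'd' → {'e': 9, 't': 1, 'a': 8, 'y': 5}
store['a'] = 8+1 = 9 → {'e': 9, 't': 1, 'a': 9, 'y': 5}

{'e': 9, 't': 1, 'a': 9, 'y': 5}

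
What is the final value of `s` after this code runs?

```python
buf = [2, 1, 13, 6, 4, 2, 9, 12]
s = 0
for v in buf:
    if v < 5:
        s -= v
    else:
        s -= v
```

v=2: <5, s = 0-2 = -2
v=1: <5, s = (-2)-1 = -3
v=13: not <5, s = (-3)-13 = -16
v=6: not <5, s = (-16)-6 = -22
v=4: <5, s = (-22)-4 = -26
v=2: <5, s = (-26)-2 = -28
v=9: not <5, s = (-28)-9 = -37
v=12: not <5, s = (-37)-12 = -49

-49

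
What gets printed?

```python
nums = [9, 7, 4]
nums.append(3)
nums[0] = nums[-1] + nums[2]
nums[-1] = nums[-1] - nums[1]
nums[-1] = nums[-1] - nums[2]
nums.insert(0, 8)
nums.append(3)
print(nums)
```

[8, 7, 7, 4, -8, 3]

append 3 → [9, 7, 4, 3]
nums[0] = nums[-1]+nums[2] = 3+4 = 7 → [7, 7, 4, 3]
nums[-1] = nums[-1]-nums[1] = 3-7 = -4 → [7, 7, 4, -4]
nums[-1] = nums[-1]-nums[2] = (-4)-4 = -8 → [7, 7, 4, -8]
insert 8 at 0 → [8, 7, 7, 4, -8]
append 3 → [8, 7, 7, 4, -8, 3]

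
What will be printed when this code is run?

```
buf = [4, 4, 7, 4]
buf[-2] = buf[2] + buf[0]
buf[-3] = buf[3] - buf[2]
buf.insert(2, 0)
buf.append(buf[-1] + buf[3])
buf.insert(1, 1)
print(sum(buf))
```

28

buf[-2] = buf[2]+buf[0] = 7+4 = 11 → [4, 4, 11, 4]
buf[-3] = buf[3]-buf[2] = 4-11 = -7 → [4, -7, 11, 4]
insert 0 at 2 → [4, -7, 0, 11, 4]
append buf[-1]+buf[3] = 4+11 = 15 → [4, -7, 0, 11, 4, 15]
insert 1 at 1 → [4, 1, -7, 0, 11, 4, 15]
sum = 28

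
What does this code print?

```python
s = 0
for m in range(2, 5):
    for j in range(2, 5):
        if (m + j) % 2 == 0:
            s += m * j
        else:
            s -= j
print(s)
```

33

m=2,j=2: even sum, s = 0+4 = 4
m=2,j=3: odd sum, s = 4-3 = 1
m=2,j=4: even sum, s = 1+8 = 9
m=3,j=2: odd sum, s = 9-2 = 7
m=3,j=3: even sum, s = 7+9 = 16
m=3,j=4: odd sum, s = 16-4 = 12
m=4,j=2: even sum, s = 12+8 = 20
m=4,j=3: odd sum, s = 20-3 = 17
m=4,j=4: even sum, s = 17+16 = 33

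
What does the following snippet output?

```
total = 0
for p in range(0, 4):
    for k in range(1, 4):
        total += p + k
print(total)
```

42

p=0,k=1: total = 0+1 = 1
p=0,k=2: total = 1+2 = 3
p=0,k=3: total = 3+3 = 6
p=1,k=1: total = 6+2 = 8
p=1,k=2: total = 8+3 = 11
p=1,k=3: total = 11+4 = 15
p=2,k=1: total = 15+3 = 18
p=2,k=2: total = 18+4 = 22
p=2,k=3: total = 22+5 = 27
p=3,k=1: total = 27+4 = 31
p=3,k=2: total = 31+5 = 36
p=3,k=3: total = 36+6 = 42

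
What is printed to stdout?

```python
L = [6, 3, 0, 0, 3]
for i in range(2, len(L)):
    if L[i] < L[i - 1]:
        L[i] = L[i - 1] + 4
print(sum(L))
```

42

i=2: 0<3, L[2] = 3+4 = 7 → [6, 3, 7, 0, 3]
i=3: 0<7, L[3] = 7+4 = 11 → [6, 3, 7, 11, 3]
i=4: 3<11, L[4] = 11+4 = 15 → [6, 3, 7, 11, 15]
sum = 42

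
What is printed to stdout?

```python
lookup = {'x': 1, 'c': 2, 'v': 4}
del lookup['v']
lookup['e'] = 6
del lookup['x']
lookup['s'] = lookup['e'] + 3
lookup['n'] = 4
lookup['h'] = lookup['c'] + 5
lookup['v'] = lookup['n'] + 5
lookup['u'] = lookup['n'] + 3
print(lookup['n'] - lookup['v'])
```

del 'v' → {'x': 1, 'c': 2}
lookup['e'] = 6 → {'x': 1, 'c': 2, 'e': 6}
del 'x' → {'c': 2, 'e': 6}
lookup['s'] = lookup['e']+3 = 9 → {'c': 2, 'e': 6, 's': 9}
lookup['n'] = 4 → {'c': 2, 'e': 6, 's': 9, 'n': 4}
lookup['h'] = lookup['c']+5 = 7 → {'c': 2, 'e': 6, 's': 9, 'n': 4, 'h': 7}
lookup['v'] = lookup['n']+5 = 9 → {'c': 2, 'e': 6, 's': 9, 'n': 4, 'h': 7, 'v': 9}
lookup['u'] = lookup['n']+3 = 7 → {'c': 2, 'e': 6, 's': 9, 'n': 4, 'h': 7, 'v': 9, 'u': 7}
lookup['n']-lookup['v'] = 4-9 = -5

-5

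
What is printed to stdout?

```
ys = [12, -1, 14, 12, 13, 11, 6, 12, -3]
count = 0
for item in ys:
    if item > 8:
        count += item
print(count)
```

item=12: >8, count = 0+12 = 12
item=-1: not >8
item=14: >8, count = 12+14 = 26
item=12: >8, count = 26+12 = 38
item=13: >8, count = 38+13 = 51
item=11: >8, count = 51+11 = 62
item=6: not >8
item=12: >8, count = 62+12 = 74
item=-3: not >8

74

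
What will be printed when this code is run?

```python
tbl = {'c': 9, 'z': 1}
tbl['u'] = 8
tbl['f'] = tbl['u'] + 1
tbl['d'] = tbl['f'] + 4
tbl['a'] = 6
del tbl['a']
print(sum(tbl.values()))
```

40

tbl['u'] = 8 → {'c': 9, 'z': 1, 'u': 8}
tbl['f'] = tbl['u']+1 = 9 → {'c': 9, 'z': 1, 'u': 8, 'f': 9}
tbl['d'] = tbl['f']+4 = 13 → {'c': 9, 'z': 1, 'u': 8, 'f': 9, 'd': 13}
tbl['a'] = 6 → {'c': 9, 'z': 1, 'u': 8, 'f': 9, 'd': 13, 'a': 6}
del 'a' → {'c': 9, 'z': 1, 'u': 8, 'f': 9, 'd': 13}
sum of values = 40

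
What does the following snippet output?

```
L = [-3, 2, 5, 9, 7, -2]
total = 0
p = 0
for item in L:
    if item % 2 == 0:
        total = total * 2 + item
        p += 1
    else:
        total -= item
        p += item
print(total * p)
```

item=-3: not even, total = 0-(-3) = 3; p=-3
item=2: even, total = 3*2+2 = 8; p=-2
item=5: not even, total = 8-5 = 3; p=3
item=9: not even, total = 3-9 = -6; p=12
item=7: not even, total = (-6)-7 = -13; p=19
item=-2: even, total = (-13)*2+(-2) = -28; p=20
total*p = (-28)*20 = -560

-560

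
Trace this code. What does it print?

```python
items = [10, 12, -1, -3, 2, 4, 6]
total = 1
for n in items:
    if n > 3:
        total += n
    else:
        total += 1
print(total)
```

36

n=10: >3, total = 1+10 = 11
n=12: >3, total = 11+12 = 23
n=-1: not >3, total = 23+1 = 24
n=-3: not >3, total = 24+1 = 25
n=2: not >3, total = 25+1 = 26
n=4: >3, total = 26+4 = 30
n=6: >3, total = 30+6 = 36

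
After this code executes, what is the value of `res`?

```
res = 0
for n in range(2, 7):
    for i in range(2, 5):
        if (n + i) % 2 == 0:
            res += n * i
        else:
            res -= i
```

n=2,i=2: even sum, res = 0+4 = 4
n=2,i=3: odd sum, res = 4-3 = 1
n=2,i=4: even sum, res = 1+8 = 9
n=3,i=2: odd sum, res = 9-2 = 7
n=3,i=3: even sum, res = 7+9 = 16
n=3,i=4: odd sum, res = 16-4 = 12
n=4,i=2: even sum, res = 12+8 = 20
n=4,i=3: odd sum, res = 20-3 = 17
n=4,i=4: even sum, res = 17+16 = 33
n=5,i=2: odd sum, res = 33-2 = 31
n=5,i=3: even sum, res = 31+15 = 46
n=5,i=4: odd sum, res = 46-4 = 42
n=6,i=2: even sum, res = 42+12 = 54
n=6,i=3: odd sum, res = 54-3 = 51
n=6,i=4: even sum, res = 51+24 = 75

75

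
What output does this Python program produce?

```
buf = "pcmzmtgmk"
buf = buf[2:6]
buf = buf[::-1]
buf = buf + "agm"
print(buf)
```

tmzmagm

slice [2:6] → 'mzmt'
reverse → 'tmzm'
+ 'agm' → 'tmzmagm'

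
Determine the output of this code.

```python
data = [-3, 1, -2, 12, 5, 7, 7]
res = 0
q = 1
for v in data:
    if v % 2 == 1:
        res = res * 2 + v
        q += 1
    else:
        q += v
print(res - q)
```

-15

v=-3: odd, res = 0*2+(-3) = -3; q=2
v=1: odd, res = (-3)*2+1 = -5; q=3
v=-2: not odd; q=1
v=12: not odd; q=13
v=5: odd, res = (-5)*2+5 = -5; q=14
v=7: odd, res = (-5)*2+7 = -3; q=15
v=7: odd, res = (-3)*2+7 = 1; q=16
res-q = 1-16 = -15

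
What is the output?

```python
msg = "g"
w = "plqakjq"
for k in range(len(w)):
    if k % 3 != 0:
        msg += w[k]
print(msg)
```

k=0: skip
k=1: add 'l' → 'gl'
k=2: add 'q' → 'glq'
k=3: skip
k=4: add 'k' → 'glqk'
k=5: add 'j' → 'glqkj'
k=6: skip

glqkj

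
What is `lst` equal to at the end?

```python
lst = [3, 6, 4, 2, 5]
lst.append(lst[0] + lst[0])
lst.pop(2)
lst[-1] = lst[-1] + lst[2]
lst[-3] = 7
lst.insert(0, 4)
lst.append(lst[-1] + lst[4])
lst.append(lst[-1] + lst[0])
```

append lst[0]+lst[0] = 3+3 = 6 → [3, 6, 4, 2, 5, 6]
pop(2) removes 4 → [3, 6, 2, 5, 6]
lst[-1] = lst[-1]+lst[2] = 6+2 = 8 → [3, 6, 2, 5, 8]
lst[-3] = 7 → [3, 6, 7, 5, 8]
insert 4 at 0 → [4, 3, 6, 7, 5, 8]
append lst[-1]+lst[4] = 8+5 = 13 → [4, 3, 6, 7, 5, 8, 13]
append lst[-1]+lst[0] = 13+4 = 17 → [4, 3, 6, 7, 5, 8, 13, 17]

[4, 3, 6, 7, 5, 8, 13, 17]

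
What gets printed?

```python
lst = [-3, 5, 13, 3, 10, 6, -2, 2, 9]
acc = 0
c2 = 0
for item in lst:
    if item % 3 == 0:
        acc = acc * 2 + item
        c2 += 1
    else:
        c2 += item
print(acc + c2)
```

41

item=-3: %3==0, acc = 0*2+(-3) = -3; c2=1
item=5: not %3==0; c2=6
item=13: not %3==0; c2=19
item=3: %3==0, acc = (-3)*2+3 = -3; c2=20
item=10: not %3==0; c2=30
item=6: %3==0, acc = (-3)*2+6 = 0; c2=31
item=-2: not %3==0; c2=29
item=2: not %3==0; c2=31
item=9: %3==0, acc = 0*2+9 = 9; c2=32
acc+c2 = 9+32 = 41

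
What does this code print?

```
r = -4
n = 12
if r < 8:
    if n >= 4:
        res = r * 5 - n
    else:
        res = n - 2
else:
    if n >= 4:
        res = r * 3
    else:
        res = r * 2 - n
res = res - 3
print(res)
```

-35

r=-4, n=12
r < 8 is True; n >= 4 is True
→ res = r * 5 - n = -32
res = (-32)-3 = -35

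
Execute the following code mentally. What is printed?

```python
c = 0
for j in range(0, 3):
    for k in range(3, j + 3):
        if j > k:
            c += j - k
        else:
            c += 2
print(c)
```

j=1,k=3: not 1>3, c = 0+2 = 2
j=2,k=3: not 2>3, c = 2+2 = 4
j=2,k=4: not 2>4, c = 4+2 = 6

6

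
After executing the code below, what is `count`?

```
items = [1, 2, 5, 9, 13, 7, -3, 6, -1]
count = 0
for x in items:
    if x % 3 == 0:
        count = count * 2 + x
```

x=1: not %3==0
x=2: not %3==0
x=5: not %3==0
x=9: %3==0, count = 0*2+9 = 9
x=13: not %3==0
x=7: not %3==0
x=-3: %3==0, count = 9*2+(-3) = 15
x=6: %3==0, count = 15*2+6 = 36
x=-1: not %3==0

36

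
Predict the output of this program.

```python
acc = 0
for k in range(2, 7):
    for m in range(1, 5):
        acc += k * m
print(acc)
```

k=2,m=1: acc = 0+2 = 2
k=2,m=2: acc = 2+4 = 6
k=2,m=3: acc = 6+6 = 12
k=2,m=4: acc = 12+8 = 20
k=3,m=1: acc = 20+3 = 23
k=3,m=2: acc = 23+6 = 29
k=3,m=3: acc = 29+9 = 38
k=3,m=4: acc = 38+12 = 50
k=4,m=1: acc = 50+4 = 54
k=4,m=2: acc = 54+8 = 62
k=4,m=3: acc = 62+12 = 74
k=4,m=4: acc = 74+16 = 90
k=5,m=1: acc = 90+5 = 95
k=5,m=2: acc = 95+10 = 105
k=5,m=3: acc = 105+15 = 120
k=5,m=4: acc = 120+20 = 140
k=6,m=1: acc = 140+6 = 146
k=6,m=2: acc = 146+12 = 158
k=6,m=3: acc = 158+18 = 176
k=6,m=4: acc = 176+24 = 200

200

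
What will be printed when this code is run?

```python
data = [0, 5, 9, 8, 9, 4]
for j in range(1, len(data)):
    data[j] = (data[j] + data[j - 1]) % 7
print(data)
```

[0, 5, 0, 1, 3, 0]

j=1: data[1] = (5+0)%7 = 5 → [0, 5, 9, 8, 9, 4]
j=2: data[2] = (9+5)%7 = 0 → [0, 5, 0, 8, 9, 4]
j=3: data[3] = (8+0)%7 = 1 → [0, 5, 0, 1, 9, 4]
j=4: data[4] = (9+1)%7 = 3 → [0, 5, 0, 1, 3, 4]
j=5: data[5] = (4+3)%7 = 0 → [0, 5, 0, 1, 3, 0]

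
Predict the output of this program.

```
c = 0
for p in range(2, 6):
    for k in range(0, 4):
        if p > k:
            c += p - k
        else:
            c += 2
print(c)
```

p=2,k=0: 2>0, c = 0+2 = 2
p=2,k=1: 2>1, c = 2+1 = 3
p=2,k=2: not 2>2, c = 3+2 = 5
p=2,k=3: not 2>3, c = 5+2 = 7
p=3,k=0: 3>0, c = 7+3 = 10
p=3,k=1: 3>1, c = 10+2 = 12
p=3,k=2: 3>2, c = 12+1 = 13
p=3,k=3: not 3>3, c = 13+2 = 15
p=4,k=0: 4>0, c = 15+4 = 19
p=4,k=1: 4>1, c = 19+3 = 22
p=4,k=2: 4>2, c = 22+2 = 24
p=4,k=3: 4>3, c = 24+1 = 25
p=5,k=0: 5>0, c = 25+5 = 30
p=5,k=1: 5>1, c = 30+4 = 34
p=5,k=2: 5>2, c = 34+3 = 37
p=5,k=3: 5>3, c = 37+2 = 39

39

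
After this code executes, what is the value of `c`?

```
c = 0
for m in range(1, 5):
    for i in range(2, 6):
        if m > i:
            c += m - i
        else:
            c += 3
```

m=1,i=2: not 1>2, c = 0+3 = 3
m=1,i=3: not 1>3, c = 3+3 = 6
m=1,i=4: not 1>4, c = 6+3 = 9
m=1,i=5: not 1>5, c = 9+3 = 12
m=2,i=2: not 2>2, c = 12+3 = 15
m=2,i=3: not 2>3, c = 15+3 = 18
m=2,i=4: not 2>4, c = 18+3 = 21
m=2,i=5: not 2>5, c = 21+3 = 24
m=3,i=2: 3>2, c = 24+1 = 25
m=3,i=3: not 3>3, c = 25+3 = 28
m=3,i=4: not 3>4, c = 28+3 = 31
m=3,i=5: not 3>5, c = 31+3 = 34
m=4,i=2: 4>2, c = 34+2 = 36
m=4,i=3: 4>3, c = 36+1 = 37
m=4,i=4: not 4>4, c = 37+3 = 40
m=4,i=5: not 4>5, c = 40+3 = 43

43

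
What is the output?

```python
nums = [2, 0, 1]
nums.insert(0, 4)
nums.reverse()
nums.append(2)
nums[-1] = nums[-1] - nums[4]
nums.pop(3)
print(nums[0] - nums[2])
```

insert 4 at 0 → [4, 2, 0, 1]
reverse → [1, 0, 2, 4]
append 2 → [1, 0, 2, 4, 2]
nums[-1] = nums[-1]-nums[4] = 2-2 = 0 → [1, 0, 2, 4, 0]
pop(3) removes 4 → [1, 0, 2, 0]
nums[0]-nums[2] = 1-2 = -1

-1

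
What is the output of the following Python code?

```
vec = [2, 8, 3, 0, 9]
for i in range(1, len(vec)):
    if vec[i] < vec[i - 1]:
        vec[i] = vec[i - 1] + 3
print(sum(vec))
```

52

i=1: 8>=2, unchanged → [2, 8, 3, 0, 9]
i=2: 3<8, vec[2] = 8+3 = 11 → [2, 8, 11, 0, 9]
i=3: 0<11, vec[3] = 11+3 = 14 → [2, 8, 11, 14, 9]
i=4: 9<14, vec[4] = 14+3 = 17 → [2, 8, 11, 14, 17]
sum = 52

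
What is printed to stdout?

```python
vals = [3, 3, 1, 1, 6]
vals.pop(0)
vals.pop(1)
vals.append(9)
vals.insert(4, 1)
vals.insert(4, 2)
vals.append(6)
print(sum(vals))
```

pop(0) removes 3 → [3, 1, 1, 6]
pop(1) removes 1 → [3, 1, 6]
append 9 → [3, 1, 6, 9]
insert 1 at 4 → [3, 1, 6, 9, 1]
insert 2 at 4 → [3, 1, 6, 9, 2, 1]
append 6 → [3, 1, 6, 9, 2, 1, 6]
sum = 28

28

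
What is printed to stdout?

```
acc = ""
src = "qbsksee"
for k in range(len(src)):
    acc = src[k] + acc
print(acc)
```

k=0: prepend 'q' → 'q'
k=1: prepend 'b' → 'bq'
k=2: prepend 's' → 'sbq'
k=3: prepend 'k' → 'ksbq'
k=4: prepend 's' → 'sksbq'
k=5: prepend 'e' → 'esksbq'
k=6: prepend 'e' → 'eesksbq'

eesksbq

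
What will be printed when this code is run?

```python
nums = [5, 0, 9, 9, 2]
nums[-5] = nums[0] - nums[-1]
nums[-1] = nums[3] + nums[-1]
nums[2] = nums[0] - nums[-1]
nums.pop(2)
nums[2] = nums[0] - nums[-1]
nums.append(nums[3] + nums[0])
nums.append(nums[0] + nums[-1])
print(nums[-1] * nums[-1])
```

nums[-5] = nums[0]-nums[-1] = 5-2 = 3 → [3, 0, 9, 9, 2]
nums[-1] = nums[3]+nums[-1] = 9+2 = 11 → [3, 0, 9, 9, 11]
nums[2] = nums[0]-nums[-1] = 3-11 = -8 → [3, 0, -8, 9, 11]
pop(2) removes -8 → [3, 0, 9, 11]
nums[2] = nums[0]-nums[-1] = 3-11 = -8 → [3, 0, -8, 11]
append nums[3]+nums[0] = 11+3 = 14 → [3, 0, -8, 11, 14]
append nums[0]+nums[-1] = 3+14 = 17 → [3, 0, -8, 11, 14, 17]
nums[-1]*nums[-1] = 17*17 = 289

289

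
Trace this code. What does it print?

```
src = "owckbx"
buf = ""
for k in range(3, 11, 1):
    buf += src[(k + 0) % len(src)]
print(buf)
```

kbxowckb

k=3: add src[3]='k' → 'k'
k=4: add src[4]='b' → 'kb'
k=5: add src[5]='x' → 'kbx'
k=6: add src[0]='o' → 'kbxo'
k=7: add src[1]='w' → 'kbxow'
k=8: add src[2]='c' → 'kbxowc'
k=9: add src[3]='k' → 'kbxowck'
k=10: add src[4]='b' → 'kbxowckb'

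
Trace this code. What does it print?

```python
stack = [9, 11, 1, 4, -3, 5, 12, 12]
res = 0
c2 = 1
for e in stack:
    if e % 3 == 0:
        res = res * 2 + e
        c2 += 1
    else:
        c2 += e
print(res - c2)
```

e=9: %3==0, res = 0*2+9 = 9; c2=2
e=11: not %3==0; c2=13
e=1: not %3==0; c2=14
e=4: not %3==0; c2=18
e=-3: %3==0, res = 9*2+(-3) = 15; c2=19
e=5: not %3==0; c2=24
e=12: %3==0, res = 15*2+12 = 42; c2=25
e=12: %3==0, res = 42*2+12 = 96; c2=26
res-c2 = 96-26 = 70

70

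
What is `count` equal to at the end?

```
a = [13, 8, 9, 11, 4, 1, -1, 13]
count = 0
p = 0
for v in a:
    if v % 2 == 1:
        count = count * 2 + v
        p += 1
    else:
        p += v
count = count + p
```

681

v=13: odd, count = 0*2+13 = 13; p=1
v=8: not odd; p=9
v=9: odd, count = 13*2+9 = 35; p=10
v=11: odd, count = 35*2+11 = 81; p=11
v=4: not odd; p=15
v=1: odd, count = 81*2+1 = 163; p=16
v=-1: odd, count = 163*2+(-1) = 325; p=17
v=13: odd, count = 325*2+13 = 663; p=18
count+p = 663+18 = 681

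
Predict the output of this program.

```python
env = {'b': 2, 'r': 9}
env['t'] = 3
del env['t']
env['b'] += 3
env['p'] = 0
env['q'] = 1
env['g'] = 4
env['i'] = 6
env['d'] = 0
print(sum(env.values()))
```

env['t'] = 3 → {'b': 2, 'r': 9, 't': 3}
del 't' → {'b': 2, 'r': 9}
env['b'] = 2+3 = 5 → {'b': 5, 'r': 9}
env['p'] = 0 → {'b': 5, 'r': 9, 'p': 0}
env['q'] = 1 → {'b': 5, 'r': 9, 'p': 0, 'q': 1}
env['g'] = 4 → {'b': 5, 'r': 9, 'p': 0, 'q': 1, 'g': 4}
env['i'] = 6 → {'b': 5, 'r': 9, 'p': 0, 'q': 1, 'g': 4, 'i': 6}
env['d'] = 0 → {'b': 5, 'r': 9, 'p': 0, 'q': 1, 'g': 4, 'i': 6, 'd': 0}
sum of values = 25

25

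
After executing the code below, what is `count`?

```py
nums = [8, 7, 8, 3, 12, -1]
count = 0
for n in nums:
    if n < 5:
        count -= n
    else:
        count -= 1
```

-6

n=8: not <5, count = 0-1 = -1
n=7: not <5, count = (-1)-1 = -2
n=8: not <5, count = (-2)-1 = -3
n=3: <5, count = (-3)-3 = -6
n=12: not <5, count = (-6)-1 = -7
n=-1: <5, count = (-7)-(-1) = -6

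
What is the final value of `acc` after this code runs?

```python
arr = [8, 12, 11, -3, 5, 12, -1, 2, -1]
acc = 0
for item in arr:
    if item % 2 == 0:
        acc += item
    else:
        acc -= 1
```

29

item=8: even, acc = 0+8 = 8
item=12: even, acc = 8+12 = 20
item=11: not even, acc = 20-1 = 19
item=-3: not even, acc = 19-1 = 18
item=5: not even, acc = 18-1 = 17
item=12: even, acc = 17+12 = 29
item=-1: not even, acc = 29-1 = 28
item=2: even, acc = 28+2 = 30
item=-1: not even, acc = 30-1 = 29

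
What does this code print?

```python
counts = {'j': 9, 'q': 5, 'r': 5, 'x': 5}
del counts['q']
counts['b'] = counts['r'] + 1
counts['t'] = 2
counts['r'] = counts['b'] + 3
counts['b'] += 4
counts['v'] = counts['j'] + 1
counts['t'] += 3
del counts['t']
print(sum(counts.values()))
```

43

del 'q' → {'j': 9, 'r': 5, 'x': 5}
counts['b'] = counts['r']+1 = 6 → {'j': 9, 'r': 5, 'x': 5, 'b': 6}
counts['t'] = 2 → {'j': 9, 'r': 5, 'x': 5, 'b': 6, 't': 2}
counts['r'] = counts['b']+3 = 9 → {'j': 9, 'r': 9, 'x': 5, 'b': 6, 't': 2}
counts['b'] = 6+4 = 10 → {'j': 9, 'r': 9, 'x': 5, 'b': 10, 't': 2}
counts['v'] = counts['j']+1 = 10 → {'j': 9, 'r': 9, 'x': 5, 'b': 10, 't': 2, 'v': 10}
counts['t'] = 2+3 = 5 → {'j': 9, 'r': 9, 'x': 5, 'b': 10, 't': 5, 'v': 10}
del 't' → {'j': 9, 'r': 9, 'x': 5, 'b': 10, 'v': 10}
sum of values = 43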